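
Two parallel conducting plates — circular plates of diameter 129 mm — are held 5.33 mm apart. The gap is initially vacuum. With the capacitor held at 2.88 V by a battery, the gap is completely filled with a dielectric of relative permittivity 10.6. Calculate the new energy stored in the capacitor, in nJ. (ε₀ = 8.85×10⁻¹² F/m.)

0.954 nJ

A = π(129/2 mm)² = 1.31×10⁻² m².
Initially C₁ = ε₀A/d = 8.85×10⁻¹² × 1.31×10⁻² / 5.33×10⁻³ = 2.17×10⁻¹¹ F.
U₁ = 9.00×10⁻¹¹ J.
Battery connected ⇒ V is held fixed. C₂ = 10.6 C₁ and U = ½CV², so U₂/U₁ = C₂/C₁ = 10.6.
U₂ = 10.6 × 9.00×10⁻¹¹ = 9.54×10⁻¹⁰ J.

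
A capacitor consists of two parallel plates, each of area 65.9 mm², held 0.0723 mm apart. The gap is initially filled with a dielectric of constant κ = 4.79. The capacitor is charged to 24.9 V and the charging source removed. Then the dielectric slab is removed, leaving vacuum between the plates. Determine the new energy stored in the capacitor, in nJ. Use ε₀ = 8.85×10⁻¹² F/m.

U ≈ 57.4 nJ

A = 65.9 mm² = 6.59×10⁻⁵ m².
Initially C₁ = κε₀A/d = 4.79 × 8.85×10⁻¹² × 6.59×10⁻⁵ / 7.23×10⁻⁵ = 3.86×10⁻¹¹ F.
U₁ = 1.20×10⁻⁸ J.
Isolated ⇒ Q is held fixed. C₂ = 0.209 C₁ and U = Q²/(2C), so U₂/U₁ = C₁/C₂ = 4.79.
U₂ = 4.79 × 1.20×10⁻⁸ = 5.74×10⁻⁸ J.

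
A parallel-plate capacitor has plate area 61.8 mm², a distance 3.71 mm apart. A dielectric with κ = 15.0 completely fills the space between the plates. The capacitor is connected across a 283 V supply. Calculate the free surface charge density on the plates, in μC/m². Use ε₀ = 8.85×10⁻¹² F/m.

A = 61.8 mm² = 6.18×10⁻⁵ m².
C = κε₀A/d = 15.0 × 8.85×10⁻¹² × 6.18×10⁻⁵ / 3.71×10⁻³ = 2.21×10⁻¹² F.
σ = Q/A = CV/A = 2.21×10⁻¹² × 283 / 6.18×10⁻⁵ = 1.01×10⁻⁵ C/m².

10.1 μC/m²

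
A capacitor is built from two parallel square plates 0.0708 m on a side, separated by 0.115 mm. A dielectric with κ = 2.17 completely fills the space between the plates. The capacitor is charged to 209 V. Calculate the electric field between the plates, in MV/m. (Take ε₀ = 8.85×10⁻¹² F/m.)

E ≈ 1.82 MV/m

E = V/d = 209 / 1.15×10⁻⁴ = 1.82×10⁶ V/m.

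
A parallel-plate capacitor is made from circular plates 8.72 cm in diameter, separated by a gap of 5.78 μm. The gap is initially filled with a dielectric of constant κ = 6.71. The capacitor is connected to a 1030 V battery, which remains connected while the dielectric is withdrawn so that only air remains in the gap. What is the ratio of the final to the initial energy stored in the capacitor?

Battery connected ⇒ V is held fixed.
C₂ = 0.149 C₁ and U = ½CV², so U₂/U₁ = C₂/C₁ = 0.149.

U₂/U₁ ≈ 0.149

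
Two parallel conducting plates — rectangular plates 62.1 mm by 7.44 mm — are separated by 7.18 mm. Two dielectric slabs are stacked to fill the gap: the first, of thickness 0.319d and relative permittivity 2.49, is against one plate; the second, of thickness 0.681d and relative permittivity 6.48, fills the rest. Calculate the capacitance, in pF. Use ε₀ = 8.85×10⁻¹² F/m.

A = 62.1 × 7.44 mm² = 4.62×10⁻⁴ m².
Stacked slabs ⇒ two capacitors in series, each with the full plate area.
C₁ = κ₁ε₀A/d₁ = 2.49 × 8.85×10⁻¹² × 4.62×10⁻⁴ / 2.29×10⁻³ = 4.45×10⁻¹² F.
C₂ = κ₂ε₀A/d₂ = 6.48 × 8.85×10⁻¹² × 4.62×10⁻⁴ / 4.89×10⁻³ = 5.42×10⁻¹² F.
C = (1/C₁ + 1/C₂)⁻¹ = 2.44×10⁻¹² F.

C ≈ 2.44 pF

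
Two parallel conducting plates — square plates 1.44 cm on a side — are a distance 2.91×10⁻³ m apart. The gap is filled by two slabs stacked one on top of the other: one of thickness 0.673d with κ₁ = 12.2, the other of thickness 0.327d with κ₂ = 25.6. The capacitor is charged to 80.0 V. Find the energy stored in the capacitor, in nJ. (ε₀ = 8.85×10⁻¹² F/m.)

U ≈ 29.7 nJ

A = (1.44 cm)² = 2.07×10⁻⁴ m².
Stacked slabs ⇒ two capacitors in series, each with the full plate area.
C₁ = κ₁ε₀A/d₁ = 12.2 × 8.85×10⁻¹² × 2.07×10⁻⁴ / 1.96×10⁻³ = 1.14×10⁻¹¹ F.
C₂ = κ₂ε₀A/d₂ = 25.6 × 8.85×10⁻¹² × 2.07×10⁻⁴ / 9.52×10⁻⁴ = 4.94×10⁻¹¹ F.
C = (1/C₁ + 1/C₂)⁻¹ = 9.28×10⁻¹² F.
U = ½CV² = ½ × 9.28×10⁻¹² × (80.0)² = 2.97×10⁻⁸ J.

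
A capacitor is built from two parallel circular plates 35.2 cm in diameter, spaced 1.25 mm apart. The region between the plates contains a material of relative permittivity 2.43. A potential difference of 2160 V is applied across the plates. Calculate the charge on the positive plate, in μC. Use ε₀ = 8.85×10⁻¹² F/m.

A = π(35.2/2 cm)² = 9.73×10⁻² m².
C = κε₀A/d = 2.43 × 8.85×10⁻¹² × 9.73×10⁻² / 1.25×10⁻³ = 1.67×10⁻⁹ F.
Q = CV = 1.67×10⁻⁹ × 2160 = 3.62×10⁻⁶ C.

Q ≈ 3.62 μC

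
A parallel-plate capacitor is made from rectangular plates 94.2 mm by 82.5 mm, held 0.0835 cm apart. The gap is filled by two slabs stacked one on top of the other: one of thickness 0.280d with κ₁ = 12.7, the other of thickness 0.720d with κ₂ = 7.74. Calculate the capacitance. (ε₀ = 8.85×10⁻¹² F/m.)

0.716 nF

A = 94.2 × 82.5 mm² = 7.77×10⁻³ m².
Stacked slabs ⇒ two capacitors in series, each with the full plate area.
C₁ = κ₁ε₀A/d₁ = 12.7 × 8.85×10⁻¹² × 7.77×10⁻³ / 2.34×10⁻⁴ = 3.74×10⁻⁹ F.
C₂ = κ₂ε₀A/d₂ = 7.74 × 8.85×10⁻¹² × 7.77×10⁻³ / 6.01×10⁻⁴ = 8.85×10⁻¹⁰ F.
C = (1/C₁ + 1/C₂)⁻¹ = 7.16×10⁻¹⁰ F.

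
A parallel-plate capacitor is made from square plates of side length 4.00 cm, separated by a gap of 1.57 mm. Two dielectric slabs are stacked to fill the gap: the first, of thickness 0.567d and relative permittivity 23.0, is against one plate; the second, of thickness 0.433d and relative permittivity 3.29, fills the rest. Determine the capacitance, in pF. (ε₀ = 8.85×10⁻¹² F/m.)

A = (4.00 cm)² = 1.60×10⁻³ m².
Stacked slabs ⇒ two capacitors in series, each with the full plate area.
C₁ = κ₁ε₀A/d₁ = 23.0 × 8.85×10⁻¹² × 1.60×10⁻³ / 8.90×10⁻⁴ = 3.66×10⁻¹⁰ F.
C₂ = κ₂ε₀A/d₂ = 3.29 × 8.85×10⁻¹² × 1.60×10⁻³ / 6.80×10⁻⁴ = 6.85×10⁻¹¹ F.
C = (1/C₁ + 1/C₂)⁻¹ = 5.77×10⁻¹¹ F.

C ≈ 57.7 pF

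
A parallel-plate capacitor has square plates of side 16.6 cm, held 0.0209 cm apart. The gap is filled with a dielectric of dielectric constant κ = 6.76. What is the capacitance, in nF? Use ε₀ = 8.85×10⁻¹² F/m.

7.89 nF

A = (16.6 cm)² = 2.76×10⁻² m².
C = κε₀A/d = 6.76 × 8.85×10⁻¹² × 2.76×10⁻² / 2.09×10⁻⁴ = 7.89×10⁻⁹ F.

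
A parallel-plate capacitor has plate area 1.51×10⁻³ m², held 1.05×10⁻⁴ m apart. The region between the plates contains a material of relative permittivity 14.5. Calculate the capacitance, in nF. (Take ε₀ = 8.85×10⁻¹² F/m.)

C ≈ 1.85 nF

C = κε₀A/d = 14.5 × 8.85×10⁻¹² × 1.51×10⁻³ / 1.05×10⁻⁴ = 1.85×10⁻⁹ F.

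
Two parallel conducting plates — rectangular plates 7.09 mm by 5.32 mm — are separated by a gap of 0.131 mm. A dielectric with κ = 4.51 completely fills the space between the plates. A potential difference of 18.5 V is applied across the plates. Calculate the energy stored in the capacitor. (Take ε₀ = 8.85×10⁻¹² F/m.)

1.97 nJ

A = 7.09 × 5.32 mm² = 3.77×10⁻⁵ m².
C = κε₀A/d = 4.51 × 8.85×10⁻¹² × 3.77×10⁻⁵ / 1.31×10⁻⁴ = 1.15×10⁻¹¹ F.
U = ½CV² = ½ × 1.15×10⁻¹¹ × (18.5)² = 1.97×10⁻⁹ J.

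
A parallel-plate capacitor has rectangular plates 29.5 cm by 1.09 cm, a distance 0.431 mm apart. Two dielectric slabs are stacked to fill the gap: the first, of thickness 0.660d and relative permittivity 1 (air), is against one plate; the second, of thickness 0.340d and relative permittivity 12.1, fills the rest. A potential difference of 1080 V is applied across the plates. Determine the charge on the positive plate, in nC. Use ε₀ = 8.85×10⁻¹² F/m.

A = 29.5 × 1.09 cm² = 3.22×10⁻³ m².
Stacked slabs ⇒ two capacitors in series, each with the full plate area.
C₁ = κ₁ε₀A/d₁ = 1.00 × 8.85×10⁻¹² × 3.22×10⁻³ / 2.84×10⁻⁴ = 1.00×10⁻¹⁰ F.
C₂ = κ₂ε₀A/d₂ = 12.1 × 8.85×10⁻¹² × 3.22×10⁻³ / 1.47×10⁻⁴ = 2.35×10⁻⁹ F.
C = (1/C₁ + 1/C₂)⁻¹ = 9.60×10⁻¹¹ F.
Q = CV = 9.60×10⁻¹¹ × 1080 = 1.04×10⁻⁷ C.

Q ≈ 104 nC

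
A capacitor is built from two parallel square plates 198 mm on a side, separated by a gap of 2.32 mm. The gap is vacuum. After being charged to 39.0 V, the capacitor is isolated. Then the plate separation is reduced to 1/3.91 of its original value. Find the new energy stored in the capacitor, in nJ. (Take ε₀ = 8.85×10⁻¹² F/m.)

29.1 nJ

A = (198 mm)² = 3.92×10⁻² m².
Initially C₁ = ε₀A/d = 8.85×10⁻¹² × 3.92×10⁻² / 2.32×10⁻³ = 1.50×10⁻¹⁰ F.
U₁ = 1.14×10⁻⁷ J.
Isolated ⇒ Q is held fixed. C₂ = 3.91 C₁ and U = Q²/(2C), so U₂/U₁ = C₁/C₂ = 0.256.
U₂ = 0.256 × 1.14×10⁻⁷ = 2.91×10⁻⁸ J.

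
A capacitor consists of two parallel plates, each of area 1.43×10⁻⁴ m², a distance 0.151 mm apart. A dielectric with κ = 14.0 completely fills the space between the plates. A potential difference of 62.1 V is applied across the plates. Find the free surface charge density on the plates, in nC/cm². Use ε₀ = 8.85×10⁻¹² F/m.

C = κε₀A/d = 14.0 × 8.85×10⁻¹² × 1.43×10⁻⁴ / 1.51×10⁻⁴ = 1.17×10⁻¹⁰ F.
σ = Q/A = CV/A = 1.17×10⁻¹⁰ × 62.1 / 1.43×10⁻⁴ = 5.10×10⁻⁵ C/m².

σ ≈ 5.10 nC/cm²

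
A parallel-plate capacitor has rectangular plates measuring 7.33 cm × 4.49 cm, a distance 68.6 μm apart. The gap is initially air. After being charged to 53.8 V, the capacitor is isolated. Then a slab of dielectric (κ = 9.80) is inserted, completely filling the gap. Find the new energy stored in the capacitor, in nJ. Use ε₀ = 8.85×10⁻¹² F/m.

62.7 nJ

A = 7.33 × 4.49 cm² = 3.29×10⁻³ m².
Initially C₁ = ε₀A/d = 8.85×10⁻¹² × 3.29×10⁻³ / 6.86×10⁻⁵ = 4.25×10⁻¹⁰ F.
U₁ = 6.14×10⁻⁷ J.
Isolated ⇒ Q is held fixed. C₂ = 9.80 C₁ and U = Q²/(2C), so U₂/U₁ = C₁/C₂ = 0.102.
U₂ = 0.102 × 6.14×10⁻⁷ = 6.27×10⁻⁸ J.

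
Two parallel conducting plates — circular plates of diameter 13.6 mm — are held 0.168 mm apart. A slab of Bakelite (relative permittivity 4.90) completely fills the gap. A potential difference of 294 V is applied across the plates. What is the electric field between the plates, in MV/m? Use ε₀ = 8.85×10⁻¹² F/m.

E = V/d = 294 / 1.68×10⁻⁴ = 1.75×10⁶ V/m.

1.75 MV/m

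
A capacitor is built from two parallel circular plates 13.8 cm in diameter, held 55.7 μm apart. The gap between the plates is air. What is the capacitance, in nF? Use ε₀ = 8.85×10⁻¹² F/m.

C ≈ 2.38 nF

A = π(13.8/2 cm)² = 1.50×10⁻² m².
C = ε₀A/d = 8.85×10⁻¹² × 1.50×10⁻² / 5.57×10⁻⁵ = 2.38×10⁻⁹ F.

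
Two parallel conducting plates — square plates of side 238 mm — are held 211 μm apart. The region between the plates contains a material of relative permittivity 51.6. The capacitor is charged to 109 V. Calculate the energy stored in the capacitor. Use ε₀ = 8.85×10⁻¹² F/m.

U ≈ 0.728 mJ

A = (238 mm)² = 5.66×10⁻² m².
C = κε₀A/d = 51.6 × 8.85×10⁻¹² × 5.66×10⁻² / 2.11×10⁻⁴ = 1.23×10⁻⁷ F.
U = ½CV² = ½ × 1.23×10⁻⁷ × (109)² = 7.28×10⁻⁴ J.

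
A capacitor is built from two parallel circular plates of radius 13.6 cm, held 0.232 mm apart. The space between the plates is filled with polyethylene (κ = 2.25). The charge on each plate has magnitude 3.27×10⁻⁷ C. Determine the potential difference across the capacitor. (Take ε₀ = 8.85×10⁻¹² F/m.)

65.6 V

A = π(13.6 cm)² = 5.81×10⁻² m².
C = κε₀A/d = 2.25 × 8.85×10⁻¹² × 5.81×10⁻² / 2.32×10⁻⁴ = 4.99×10⁻⁹ F.
V = Q/C = 3.27×10⁻⁷ / 4.99×10⁻⁹ = 65.6 V.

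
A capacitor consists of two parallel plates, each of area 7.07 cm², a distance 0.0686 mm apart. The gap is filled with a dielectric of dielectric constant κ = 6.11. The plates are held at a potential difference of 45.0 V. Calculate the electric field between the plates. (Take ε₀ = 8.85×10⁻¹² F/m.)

E = V/d = 45.0 / 6.86×10⁻⁵ = 6.56×10⁵ V/m.

E ≈ 0.656 MV/m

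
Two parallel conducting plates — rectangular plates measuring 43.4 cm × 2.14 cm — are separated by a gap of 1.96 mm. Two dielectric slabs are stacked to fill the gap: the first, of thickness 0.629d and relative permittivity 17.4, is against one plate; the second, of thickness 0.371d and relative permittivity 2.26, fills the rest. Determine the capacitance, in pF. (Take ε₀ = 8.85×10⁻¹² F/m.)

A = 43.4 × 2.14 cm² = 9.29×10⁻³ m².
Stacked slabs ⇒ two capacitors in series, each with the full plate area.
C₁ = κ₁ε₀A/d₁ = 17.4 × 8.85×10⁻¹² × 9.29×10⁻³ / 1.23×10⁻³ = 1.16×10⁻⁹ F.
C₂ = κ₂ε₀A/d₂ = 2.26 × 8.85×10⁻¹² × 9.29×10⁻³ / 7.27×10⁻⁴ = 2.55×10⁻¹⁰ F.
C = (1/C₁ + 1/C₂)⁻¹ = 2.09×10⁻¹⁰ F.

209 pF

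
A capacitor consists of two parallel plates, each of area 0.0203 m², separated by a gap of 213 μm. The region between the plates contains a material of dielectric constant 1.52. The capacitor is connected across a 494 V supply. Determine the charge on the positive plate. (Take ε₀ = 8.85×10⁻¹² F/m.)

C = κε₀A/d = 1.52 × 8.85×10⁻¹² × 2.03×10⁻² / 2.13×10⁻⁴ = 1.28×10⁻⁹ F.
Q = CV = 1.28×10⁻⁹ × 494 = 6.33×10⁻⁷ C.

Q ≈ 0.633 μC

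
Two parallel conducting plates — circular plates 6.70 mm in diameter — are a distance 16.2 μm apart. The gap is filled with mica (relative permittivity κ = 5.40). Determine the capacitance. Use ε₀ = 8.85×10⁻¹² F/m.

A = π(6.70/2 mm)² = 3.53×10⁻⁵ m².
C = κε₀A/d = 5.40 × 8.85×10⁻¹² × 3.53×10⁻⁵ / 1.62×10⁻⁵ = 1.04×10⁻¹⁰ F.

104 pF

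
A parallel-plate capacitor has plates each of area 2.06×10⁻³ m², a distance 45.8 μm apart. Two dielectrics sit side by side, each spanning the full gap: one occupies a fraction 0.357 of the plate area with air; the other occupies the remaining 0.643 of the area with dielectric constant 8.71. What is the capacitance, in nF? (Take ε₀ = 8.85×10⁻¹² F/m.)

Side-by-side slabs ⇒ two capacitors in parallel, each spanning the full gap.
C₁ = κ₁ε₀A₁/d = 1.00 × 8.85×10⁻¹² × 7.35×10⁻⁴ / 4.58×10⁻⁵ = 1.42×10⁻¹⁰ F.
C₂ = κ₂ε₀A₂/d = 8.71 × 8.85×10⁻¹² × 1.32×10⁻³ / 4.58×10⁻⁵ = 2.23×10⁻⁹ F.
C = C₁ + C₂ = 2.37×10⁻⁹ F.

C ≈ 2.37 nF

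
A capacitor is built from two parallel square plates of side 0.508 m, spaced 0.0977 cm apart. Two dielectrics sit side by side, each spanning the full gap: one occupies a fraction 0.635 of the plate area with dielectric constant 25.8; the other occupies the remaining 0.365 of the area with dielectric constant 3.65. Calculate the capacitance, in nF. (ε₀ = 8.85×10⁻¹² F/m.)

A = (0.508 m)² = 0.258 m².
Side-by-side slabs ⇒ two capacitors in parallel, each spanning the full gap.
C₁ = κ₁ε₀A₁/d = 25.8 × 8.85×10⁻¹² × 0.164 / 9.77×10⁻⁴ = 3.83×10⁻⁸ F.
C₂ = κ₂ε₀A₂/d = 3.65 × 8.85×10⁻¹² × 9.42×10⁻² / 9.77×10⁻⁴ = 3.11×10⁻⁹ F.
C = C₁ + C₂ = 4.14×10⁻⁸ F.

C ≈ 41.4 nF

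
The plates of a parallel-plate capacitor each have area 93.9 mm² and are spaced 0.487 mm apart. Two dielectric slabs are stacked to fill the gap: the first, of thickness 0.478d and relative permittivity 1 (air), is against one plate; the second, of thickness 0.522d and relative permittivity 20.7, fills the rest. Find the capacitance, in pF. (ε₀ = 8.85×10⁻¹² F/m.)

A = 93.9 mm² = 9.39×10⁻⁵ m².
Stacked slabs ⇒ two capacitors in series, each with the full plate area.
C₁ = κ₁ε₀A/d₁ = 1.00 × 8.85×10⁻¹² × 9.39×10⁻⁵ / 2.33×10⁻⁴ = 3.57×10⁻¹² F.
C₂ = κ₂ε₀A/d₂ = 20.7 × 8.85×10⁻¹² × 9.39×10⁻⁵ / 2.54×10⁻⁴ = 6.77×10⁻¹¹ F.
C = (1/C₁ + 1/C₂)⁻¹ = 3.39×10⁻¹² F.

C ≈ 3.39 pF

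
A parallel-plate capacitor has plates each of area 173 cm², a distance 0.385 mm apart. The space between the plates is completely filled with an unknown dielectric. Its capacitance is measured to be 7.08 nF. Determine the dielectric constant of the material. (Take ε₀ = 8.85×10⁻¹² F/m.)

A = 173 cm² = 1.73×10⁻² m².
κ = Cd/(ε₀A) = 7.08×10⁻⁹ × 3.85×10⁻⁴ / (8.85×10⁻¹² × 1.73×10⁻²) = 17.8.

κ ≈ 17.8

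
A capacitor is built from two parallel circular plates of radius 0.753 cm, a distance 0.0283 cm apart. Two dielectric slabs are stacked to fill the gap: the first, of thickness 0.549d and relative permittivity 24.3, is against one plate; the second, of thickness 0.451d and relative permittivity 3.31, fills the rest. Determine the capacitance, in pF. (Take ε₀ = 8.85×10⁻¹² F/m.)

35.1 pF

A = π(0.753 cm)² = 1.78×10⁻⁴ m².
Stacked slabs ⇒ two capacitors in series, each with the full plate area.
C₁ = κ₁ε₀A/d₁ = 24.3 × 8.85×10⁻¹² × 1.78×10⁻⁴ / 1.55×10⁻⁴ = 2.47×10⁻¹⁰ F.
C₂ = κ₂ε₀A/d₂ = 3.31 × 8.85×10⁻¹² × 1.78×10⁻⁴ / 1.28×10⁻⁴ = 4.09×10⁻¹¹ F.
C = (1/C₁ + 1/C₂)⁻¹ = 3.51×10⁻¹¹ F.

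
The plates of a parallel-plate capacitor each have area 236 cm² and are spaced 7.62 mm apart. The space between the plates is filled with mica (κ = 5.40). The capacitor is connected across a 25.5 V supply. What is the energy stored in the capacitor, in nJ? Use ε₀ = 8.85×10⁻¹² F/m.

A = 236 cm² = 2.36×10⁻² m².
C = κε₀A/d = 5.40 × 8.85×10⁻¹² × 2.36×10⁻² / 7.62×10⁻³ = 1.48×10⁻¹⁰ F.
U = ½CV² = ½ × 1.48×10⁻¹⁰ × (25.5)² = 4.81×10⁻⁸ J.

48.1 nJ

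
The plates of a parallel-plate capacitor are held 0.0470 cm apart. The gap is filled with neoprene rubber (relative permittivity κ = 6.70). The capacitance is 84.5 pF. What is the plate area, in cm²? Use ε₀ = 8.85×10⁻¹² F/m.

A = Cd/(κε₀) = 8.45×10⁻¹¹ × 4.70×10⁻⁴ / (6.70 × 8.85×10⁻¹²) = 6.70×10⁻⁴ m².

6.70 cm²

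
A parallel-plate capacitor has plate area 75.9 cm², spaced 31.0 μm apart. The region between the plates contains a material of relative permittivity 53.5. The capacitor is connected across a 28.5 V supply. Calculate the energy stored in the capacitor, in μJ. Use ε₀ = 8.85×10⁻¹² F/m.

A = 75.9 cm² = 7.59×10⁻³ m².
C = κε₀A/d = 53.5 × 8.85×10⁻¹² × 7.59×10⁻³ / 3.10×10⁻⁵ = 1.16×10⁻⁷ F.
U = ½CV² = ½ × 1.16×10⁻⁷ × (28.5)² = 4.71×10⁻⁵ J.

U ≈ 47.1 μJ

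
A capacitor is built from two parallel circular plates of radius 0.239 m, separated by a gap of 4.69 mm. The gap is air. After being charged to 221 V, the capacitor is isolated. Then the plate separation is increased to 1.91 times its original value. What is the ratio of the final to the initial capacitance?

C = ε₀A/d scales as 1/d, so C₂/C₁ = d₁/d₂ = 1/1.91 = 0.524.

C₂/C₁ ≈ 0.524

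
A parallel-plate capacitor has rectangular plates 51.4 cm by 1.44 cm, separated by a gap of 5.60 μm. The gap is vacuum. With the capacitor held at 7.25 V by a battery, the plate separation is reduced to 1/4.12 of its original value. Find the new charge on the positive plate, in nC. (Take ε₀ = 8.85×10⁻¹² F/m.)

A = 51.4 × 1.44 cm² = 7.40×10⁻³ m².
Initially C₁ = ε₀A/d = 8.85×10⁻¹² × 7.40×10⁻³ / 5.60×10⁻⁶ = 1.17×10⁻⁸ F.
Q₁ = 8.48×10⁻⁸ C.
Battery connected ⇒ V is held fixed. C₂ = 4.12 C₁ and Q = CV, so Q₂/Q₁ = C₂/C₁ = 4.12.
Q₂ = 4.12 × 8.48×10⁻⁸ = 3.49×10⁻⁷ C.

Q ≈ 349 nC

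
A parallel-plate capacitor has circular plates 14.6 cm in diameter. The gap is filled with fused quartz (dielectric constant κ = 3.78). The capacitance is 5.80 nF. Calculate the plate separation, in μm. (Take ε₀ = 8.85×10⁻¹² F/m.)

A = π(14.6/2 cm)² = 1.67×10⁻² m².
d = κε₀A/C = 3.78 × 8.85×10⁻¹² × 1.67×10⁻² / 5.80×10⁻⁹ = 9.66×10⁻⁵ m.

d ≈ 96.6 μm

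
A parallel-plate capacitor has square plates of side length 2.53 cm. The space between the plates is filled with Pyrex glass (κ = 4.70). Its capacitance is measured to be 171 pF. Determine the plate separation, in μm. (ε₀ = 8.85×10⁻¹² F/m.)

A = (2.53 cm)² = 6.40×10⁻⁴ m².
d = κε₀A/C = 4.70 × 8.85×10⁻¹² × 6.40×10⁻⁴ / 1.71×10⁻¹⁰ = 1.56×10⁻⁴ m.

d ≈ 156 μm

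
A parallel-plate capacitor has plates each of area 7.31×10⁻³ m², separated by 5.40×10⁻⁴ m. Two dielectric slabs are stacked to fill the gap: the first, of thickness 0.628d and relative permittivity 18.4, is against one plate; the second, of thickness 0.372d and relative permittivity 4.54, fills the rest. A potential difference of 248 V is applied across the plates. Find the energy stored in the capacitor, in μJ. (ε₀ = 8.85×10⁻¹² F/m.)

Stacked slabs ⇒ two capacitors in series, each with the full plate area.
C₁ = κ₁ε₀A/d₁ = 18.4 × 8.85×10⁻¹² × 7.31×10⁻³ / 3.39×10⁻⁴ = 3.51×10⁻⁹ F.
C₂ = κ₂ε₀A/d₂ = 4.54 × 8.85×10⁻¹² × 7.31×10⁻³ / 2.01×10⁻⁴ = 1.46×10⁻⁹ F.
C = (1/C₁ + 1/C₂)⁻¹ = 1.03×10⁻⁹ F.
U = ½CV² = ½ × 1.03×10⁻⁹ × (248)² = 3.17×10⁻⁵ J.

U ≈ 31.7 μJ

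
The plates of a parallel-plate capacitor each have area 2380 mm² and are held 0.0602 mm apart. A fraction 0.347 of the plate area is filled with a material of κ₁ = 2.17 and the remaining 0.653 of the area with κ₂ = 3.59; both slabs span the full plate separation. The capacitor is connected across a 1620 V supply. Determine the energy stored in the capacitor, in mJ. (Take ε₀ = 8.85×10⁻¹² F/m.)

A = 2380 mm² = 2.38×10⁻³ m².
Side-by-side slabs ⇒ two capacitors in parallel, each spanning the full gap.
C₁ = κ₁ε₀A₁/d = 2.17 × 8.85×10⁻¹² × 8.26×10⁻⁴ / 6.02×10⁻⁵ = 2.63×10⁻¹⁰ F.
C₂ = κ₂ε₀A₂/d = 3.59 × 8.85×10⁻¹² × 1.55×10⁻³ / 6.02×10⁻⁵ = 8.20×10⁻¹⁰ F.
C = C₁ + C₂ = 1.08×10⁻⁹ F.
U = ½CV² = ½ × 1.08×10⁻⁹ × (1620)² = 1.42×10⁻³ J.

1.42 mJ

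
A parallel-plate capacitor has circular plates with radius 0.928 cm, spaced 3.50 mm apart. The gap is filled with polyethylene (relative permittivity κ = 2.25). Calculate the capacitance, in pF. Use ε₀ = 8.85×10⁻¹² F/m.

A = π(0.928 cm)² = 2.71×10⁻⁴ m².
C = κε₀A/d = 2.25 × 8.85×10⁻¹² × 2.71×10⁻⁴ / 3.50×10⁻³ = 1.54×10⁻¹² F.

1.54 pF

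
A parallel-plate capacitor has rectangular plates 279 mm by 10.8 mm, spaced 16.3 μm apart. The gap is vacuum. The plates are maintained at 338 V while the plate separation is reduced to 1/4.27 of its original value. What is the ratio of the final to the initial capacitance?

C = ε₀A/d scales as 1/d, so C₂/C₁ = d₁/d₂ = 4.27.

4.27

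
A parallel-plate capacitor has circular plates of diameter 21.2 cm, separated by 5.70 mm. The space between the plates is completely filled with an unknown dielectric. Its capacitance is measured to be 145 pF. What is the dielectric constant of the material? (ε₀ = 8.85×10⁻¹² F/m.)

A = π(21.2/2 cm)² = 3.53×10⁻² m².
κ = Cd/(ε₀A) = 1.45×10⁻¹⁰ × 5.70×10⁻³ / (8.85×10⁻¹² × 3.53×10⁻²) = 2.65.

κ ≈ 2.65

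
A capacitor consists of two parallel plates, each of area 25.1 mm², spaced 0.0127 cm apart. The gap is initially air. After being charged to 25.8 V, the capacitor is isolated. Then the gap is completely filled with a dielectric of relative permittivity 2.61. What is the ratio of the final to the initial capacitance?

C₂/C₁ ≈ 2.61

C = κε₀A/d scales with κ, so C₂/C₁ = κ = 2.61.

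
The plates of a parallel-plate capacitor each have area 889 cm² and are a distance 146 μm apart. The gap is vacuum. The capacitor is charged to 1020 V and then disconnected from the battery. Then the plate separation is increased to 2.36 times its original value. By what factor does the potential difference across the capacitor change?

V₂/V₁ ≈ 2.36

Isolated ⇒ Q is held fixed.
C₂ = 0.424 C₁ and V = Q/C, so V₂/V₁ = C₁/C₂ = 2.36.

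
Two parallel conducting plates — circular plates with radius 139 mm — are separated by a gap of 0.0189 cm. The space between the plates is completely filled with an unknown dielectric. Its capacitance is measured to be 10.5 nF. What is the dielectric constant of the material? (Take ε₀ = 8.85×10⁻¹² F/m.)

A = π(139 mm)² = 6.07×10⁻² m².
κ = Cd/(ε₀A) = 1.05×10⁻⁸ × 1.89×10⁻⁴ / (8.85×10⁻¹² × 6.07×10⁻²) = 3.69.

3.69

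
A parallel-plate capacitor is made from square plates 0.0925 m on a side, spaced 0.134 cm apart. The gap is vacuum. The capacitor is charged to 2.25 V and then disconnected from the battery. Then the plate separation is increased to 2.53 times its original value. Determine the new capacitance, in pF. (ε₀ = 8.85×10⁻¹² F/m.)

22.3 pF

A = (0.0925 m)² = 8.56×10⁻³ m².
Initially C₁ = ε₀A/d = 8.85×10⁻¹² × 8.56×10⁻³ / 1.34×10⁻³ = 5.65×10⁻¹¹ F.
C = ε₀A/d scales as 1/d, so C₂/C₁ = d₁/d₂ = 1/2.53 = 0.395.
C₂ = 0.395 × 5.65×10⁻¹¹ = 2.23×10⁻¹¹ F.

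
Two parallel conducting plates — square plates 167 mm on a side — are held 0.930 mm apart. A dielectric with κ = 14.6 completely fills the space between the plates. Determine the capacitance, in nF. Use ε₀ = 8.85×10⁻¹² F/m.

C ≈ 3.87 nF

A = (167 mm)² = 2.79×10⁻² m².
C = κε₀A/d = 14.6 × 8.85×10⁻¹² × 2.79×10⁻² / 9.30×10⁻⁴ = 3.87×10⁻⁹ F.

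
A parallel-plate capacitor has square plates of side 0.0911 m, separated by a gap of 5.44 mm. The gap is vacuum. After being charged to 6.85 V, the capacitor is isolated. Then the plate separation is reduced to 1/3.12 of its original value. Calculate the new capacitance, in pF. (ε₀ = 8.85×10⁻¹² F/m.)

C ≈ 42.1 pF

A = (0.0911 m)² = 8.30×10⁻³ m².
Initially C₁ = ε₀A/d = 8.85×10⁻¹² × 8.30×10⁻³ / 5.44×10⁻³ = 1.35×10⁻¹¹ F.
C = ε₀A/d scales as 1/d, so C₂/C₁ = d₁/d₂ = 3.12.
C₂ = 3.12 × 1.35×10⁻¹¹ = 4.21×10⁻¹¹ F.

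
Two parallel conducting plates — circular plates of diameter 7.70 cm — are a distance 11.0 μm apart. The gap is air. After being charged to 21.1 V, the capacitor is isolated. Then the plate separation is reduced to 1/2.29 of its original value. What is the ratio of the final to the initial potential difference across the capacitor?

Isolated ⇒ Q is held fixed.
C₂ = 2.29 C₁ and V = Q/C, so V₂/V₁ = C₁/C₂ = 0.437.

0.437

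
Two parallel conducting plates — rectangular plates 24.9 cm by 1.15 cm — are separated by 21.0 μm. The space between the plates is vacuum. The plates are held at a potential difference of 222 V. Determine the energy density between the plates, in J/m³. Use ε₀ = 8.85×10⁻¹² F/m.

495 J/m³

E = V/d = 222 / 2.10×10⁻⁵ = 1.06×10⁷ V/m.
u = ½ε₀E² = ½ × 8.85×10⁻¹² × (1.06×10⁷)² = 4.95×10² J/m³.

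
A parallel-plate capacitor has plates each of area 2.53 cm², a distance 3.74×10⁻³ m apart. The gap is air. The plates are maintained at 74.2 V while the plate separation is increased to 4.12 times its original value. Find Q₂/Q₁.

Battery connected ⇒ V is held fixed.
C₂ = 0.243 C₁ and Q = CV, so Q₂/Q₁ = C₂/C₁ = 0.243.

Q₂/Q₁ ≈ 0.243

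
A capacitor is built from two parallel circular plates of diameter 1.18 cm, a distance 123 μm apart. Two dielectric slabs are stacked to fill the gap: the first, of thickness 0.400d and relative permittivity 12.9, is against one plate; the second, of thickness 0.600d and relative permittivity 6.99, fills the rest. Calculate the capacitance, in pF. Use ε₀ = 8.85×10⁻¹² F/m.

67.3 pF

A = π(1.18/2 cm)² = 1.09×10⁻⁴ m².
Stacked slabs ⇒ two capacitors in series, each with the full plate area.
C₁ = κ₁ε₀A/d₁ = 12.9 × 8.85×10⁻¹² × 1.09×10⁻⁴ / 4.92×10⁻⁵ = 2.54×10⁻¹⁰ F.
C₂ = κ₂ε₀A/d₂ = 6.99 × 8.85×10⁻¹² × 1.09×10⁻⁴ / 7.38×10⁻⁵ = 9.17×10⁻¹¹ F.
C = (1/C₁ + 1/C₂)⁻¹ = 6.73×10⁻¹¹ F.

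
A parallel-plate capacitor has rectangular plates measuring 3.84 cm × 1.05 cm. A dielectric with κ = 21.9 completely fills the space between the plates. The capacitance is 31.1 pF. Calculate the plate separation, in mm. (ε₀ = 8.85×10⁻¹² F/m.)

A = 3.84 × 1.05 cm² = 4.03×10⁻⁴ m².
d = κε₀A/C = 21.9 × 8.85×10⁻¹² × 4.03×10⁻⁴ / 3.11×10⁻¹¹ = 2.51×10⁻³ m.

2.51 mm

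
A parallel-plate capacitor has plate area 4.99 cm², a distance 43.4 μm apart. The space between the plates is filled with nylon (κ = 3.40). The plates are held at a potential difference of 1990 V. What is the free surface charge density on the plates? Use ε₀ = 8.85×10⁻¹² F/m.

A = 4.99 cm² = 4.99×10⁻⁴ m².
C = κε₀A/d = 3.40 × 8.85×10⁻¹² × 4.99×10⁻⁴ / 4.34×10⁻⁵ = 3.46×10⁻¹⁰ F.
σ = Q/A = CV/A = 3.46×10⁻¹⁰ × 1990 / 4.99×10⁻⁴ = 1.38×10⁻³ C/m².

σ ≈ 138 nC/cm²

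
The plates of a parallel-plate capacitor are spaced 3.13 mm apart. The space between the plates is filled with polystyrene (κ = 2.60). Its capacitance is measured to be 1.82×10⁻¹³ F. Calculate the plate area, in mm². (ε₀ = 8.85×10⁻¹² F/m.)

A = Cd/(κε₀) = 1.82×10⁻¹³ × 3.13×10⁻³ / (2.60 × 8.85×10⁻¹²) = 2.48×10⁻⁵ m².

A ≈ 24.8 mm²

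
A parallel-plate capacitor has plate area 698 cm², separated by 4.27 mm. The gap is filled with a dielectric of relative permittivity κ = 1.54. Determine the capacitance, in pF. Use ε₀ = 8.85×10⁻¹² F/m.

C ≈ 223 pF

A = 698 cm² = 6.98×10⁻² m².
C = κε₀A/d = 1.54 × 8.85×10⁻¹² × 6.98×10⁻² / 4.27×10⁻³ = 2.23×10⁻¹⁰ F.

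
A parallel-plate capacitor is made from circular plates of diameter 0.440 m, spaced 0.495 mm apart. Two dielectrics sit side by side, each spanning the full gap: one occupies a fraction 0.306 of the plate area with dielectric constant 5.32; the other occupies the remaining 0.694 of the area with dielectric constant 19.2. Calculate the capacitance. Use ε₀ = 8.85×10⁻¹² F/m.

A = π(0.440/2 m)² = 0.152 m².
Side-by-side slabs ⇒ two capacitors in parallel, each spanning the full gap.
C₁ = κ₁ε₀A₁/d = 5.32 × 8.85×10⁻¹² × 4.65×10⁻² / 4.95×10⁻⁴ = 4.43×10⁻⁹ F.
C₂ = κ₂ε₀A₂/d = 19.2 × 8.85×10⁻¹² × 0.106 / 4.95×10⁻⁴ = 3.62×10⁻⁸ F.
C = C₁ + C₂ = 4.06×10⁻⁸ F.

40.6 nF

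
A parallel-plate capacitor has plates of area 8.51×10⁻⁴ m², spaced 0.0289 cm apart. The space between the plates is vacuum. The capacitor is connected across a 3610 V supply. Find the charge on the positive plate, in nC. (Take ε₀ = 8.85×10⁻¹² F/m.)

Q ≈ 94.1 nC

C = ε₀A/d = 8.85×10⁻¹² × 8.51×10⁻⁴ / 2.89×10⁻⁴ = 2.61×10⁻¹¹ F.
Q = CV = 2.61×10⁻¹¹ × 3610 = 9.41×10⁻⁸ C.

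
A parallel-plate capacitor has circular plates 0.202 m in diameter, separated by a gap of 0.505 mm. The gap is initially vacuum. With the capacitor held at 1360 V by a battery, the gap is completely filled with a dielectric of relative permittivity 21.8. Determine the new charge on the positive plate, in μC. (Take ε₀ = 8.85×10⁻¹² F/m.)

Q ≈ 16.7 μC

A = π(0.202/2 m)² = 3.20×10⁻² m².
Initially C₁ = ε₀A/d = 8.85×10⁻¹² × 3.20×10⁻² / 5.05×10⁻⁴ = 5.62×10⁻¹⁰ F.
Q₁ = 7.64×10⁻⁷ C.
Battery connected ⇒ V is held fixed. C₂ = 21.8 C₁ and Q = CV, so Q₂/Q₁ = C₂/C₁ = 21.8.
Q₂ = 21.8 × 7.64×10⁻⁷ = 1.67×10⁻⁵ C.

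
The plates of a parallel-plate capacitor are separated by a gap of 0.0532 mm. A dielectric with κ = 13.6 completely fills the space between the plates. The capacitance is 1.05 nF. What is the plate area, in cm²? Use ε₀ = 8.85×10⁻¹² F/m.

4.64 cm²

A = Cd/(κε₀) = 1.05×10⁻⁹ × 5.32×10⁻⁵ / (13.6 × 8.85×10⁻¹²) = 4.64×10⁻⁴ m².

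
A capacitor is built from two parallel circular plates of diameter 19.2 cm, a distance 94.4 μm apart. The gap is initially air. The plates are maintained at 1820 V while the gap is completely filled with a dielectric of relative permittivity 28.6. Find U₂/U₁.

28.6

Battery connected ⇒ V is held fixed.
C₂ = 28.6 C₁ and U = ½CV², so U₂/U₁ = C₂/C₁ = 28.6.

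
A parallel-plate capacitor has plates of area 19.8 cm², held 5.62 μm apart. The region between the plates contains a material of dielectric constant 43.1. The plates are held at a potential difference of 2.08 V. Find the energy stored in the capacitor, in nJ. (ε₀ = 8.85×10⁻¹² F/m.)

U ≈ 291 nJ

A = 19.8 cm² = 1.98×10⁻³ m².
C = κε₀A/d = 43.1 × 8.85×10⁻¹² × 1.98×10⁻³ / 5.62×10⁻⁶ = 1.34×10⁻⁷ F.
U = ½CV² = ½ × 1.34×10⁻⁷ × (2.08)² = 2.91×10⁻⁷ J.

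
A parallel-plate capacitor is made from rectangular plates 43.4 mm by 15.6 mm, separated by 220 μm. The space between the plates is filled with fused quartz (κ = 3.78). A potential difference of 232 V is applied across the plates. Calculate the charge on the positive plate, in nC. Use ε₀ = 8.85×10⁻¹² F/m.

23.9 nC

A = 43.4 × 15.6 mm² = 6.77×10⁻⁴ m².
C = κε₀A/d = 3.78 × 8.85×10⁻¹² × 6.77×10⁻⁴ / 2.20×10⁻⁴ = 1.03×10⁻¹⁰ F.
Q = CV = 1.03×10⁻¹⁰ × 232 = 2.39×10⁻⁸ C.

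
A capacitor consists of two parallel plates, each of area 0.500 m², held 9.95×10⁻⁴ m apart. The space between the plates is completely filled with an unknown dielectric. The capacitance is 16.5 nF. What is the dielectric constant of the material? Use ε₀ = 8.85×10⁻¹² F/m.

κ ≈ 3.71

κ = Cd/(ε₀A) = 1.65×10⁻⁸ × 9.95×10⁻⁴ / (8.85×10⁻¹² × 0.500) = 3.71.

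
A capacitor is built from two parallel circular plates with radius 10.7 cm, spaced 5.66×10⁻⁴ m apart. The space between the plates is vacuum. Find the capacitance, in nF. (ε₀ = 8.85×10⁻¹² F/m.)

A = π(10.7 cm)² = 3.60×10⁻² m².
C = ε₀A/d = 8.85×10⁻¹² × 3.60×10⁻² / 5.66×10⁻⁴ = 5.62×10⁻¹⁰ F.

C ≈ 0.562 nF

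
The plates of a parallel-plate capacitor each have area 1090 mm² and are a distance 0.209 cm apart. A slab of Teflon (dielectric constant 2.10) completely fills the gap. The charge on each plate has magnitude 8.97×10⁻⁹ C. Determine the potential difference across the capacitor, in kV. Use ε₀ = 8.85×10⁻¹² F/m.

0.925 kV

A = 1090 mm² = 1.09×10⁻³ m².
C = κε₀A/d = 2.10 × 8.85×10⁻¹² × 1.09×10⁻³ / 2.09×10⁻³ = 9.69×10⁻¹² F.
V = Q/C = 8.97×10⁻⁹ / 9.69×10⁻¹² = 9.25×10² V.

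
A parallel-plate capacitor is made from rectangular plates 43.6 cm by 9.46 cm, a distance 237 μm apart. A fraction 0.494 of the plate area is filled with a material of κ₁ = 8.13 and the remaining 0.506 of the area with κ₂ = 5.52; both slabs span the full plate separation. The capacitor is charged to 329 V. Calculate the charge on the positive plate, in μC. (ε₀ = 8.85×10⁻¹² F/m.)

Q ≈ 3.45 μC

A = 43.6 × 9.46 cm² = 4.12×10⁻² m².
Side-by-side slabs ⇒ two capacitors in parallel, each spanning the full gap.
C₁ = κ₁ε₀A₁/d = 8.13 × 8.85×10⁻¹² × 2.04×10⁻² / 2.37×10⁻⁴ = 6.19×10⁻⁹ F.
C₂ = κ₂ε₀A₂/d = 5.52 × 8.85×10⁻¹² × 2.09×10⁻² / 2.37×10⁻⁴ = 4.30×10⁻⁹ F.
C = C₁ + C₂ = 1.05×10⁻⁸ F.
Q = CV = 1.05×10⁻⁸ × 329 = 3.45×10⁻⁶ C.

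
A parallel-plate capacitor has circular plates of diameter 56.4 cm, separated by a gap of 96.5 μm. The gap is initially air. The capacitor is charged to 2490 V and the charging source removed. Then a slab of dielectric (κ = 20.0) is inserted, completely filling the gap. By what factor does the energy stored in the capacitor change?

U₂/U₁ ≈ 0.0500

Isolated ⇒ Q is held fixed.
C₂ = 20.0 C₁ and U = Q²/(2C), so U₂/U₁ = C₁/C₂ = 0.0500.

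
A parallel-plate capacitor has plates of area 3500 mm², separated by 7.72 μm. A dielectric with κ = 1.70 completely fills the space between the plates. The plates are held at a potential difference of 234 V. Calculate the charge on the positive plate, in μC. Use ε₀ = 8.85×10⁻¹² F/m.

1.60 μC

A = 3500 mm² = 3.50×10⁻³ m².
C = κε₀A/d = 1.70 × 8.85×10⁻¹² × 3.50×10⁻³ / 7.72×10⁻⁶ = 6.82×10⁻⁹ F.
Q = CV = 6.82×10⁻⁹ × 234 = 1.60×10⁻⁶ C.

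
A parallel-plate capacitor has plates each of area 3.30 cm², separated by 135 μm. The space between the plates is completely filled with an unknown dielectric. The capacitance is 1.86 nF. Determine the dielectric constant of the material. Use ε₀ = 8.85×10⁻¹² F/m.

86.0

A = 3.30 cm² = 3.30×10⁻⁴ m².
κ = Cd/(ε₀A) = 1.86×10⁻⁹ × 1.35×10⁻⁴ / (8.85×10⁻¹² × 3.30×10⁻⁴) = 86.0.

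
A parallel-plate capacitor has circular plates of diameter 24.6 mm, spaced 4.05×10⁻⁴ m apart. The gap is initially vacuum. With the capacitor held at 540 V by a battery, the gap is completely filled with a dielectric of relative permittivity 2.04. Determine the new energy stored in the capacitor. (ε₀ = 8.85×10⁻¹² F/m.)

U ≈ 3.09 μJ

A = π(24.6/2 mm)² = 4.75×10⁻⁴ m².
Initially C₁ = ε₀A/d = 8.85×10⁻¹² × 4.75×10⁻⁴ / 4.05×10⁻⁴ = 1.04×10⁻¹¹ F.
U₁ = 1.51×10⁻⁶ J.
Battery connected ⇒ V is held fixed. C₂ = 2.04 C₁ and U = ½CV², so U₂/U₁ = C₂/C₁ = 2.04.
U₂ = 2.04 × 1.51×10⁻⁶ = 3.09×10⁻⁶ J.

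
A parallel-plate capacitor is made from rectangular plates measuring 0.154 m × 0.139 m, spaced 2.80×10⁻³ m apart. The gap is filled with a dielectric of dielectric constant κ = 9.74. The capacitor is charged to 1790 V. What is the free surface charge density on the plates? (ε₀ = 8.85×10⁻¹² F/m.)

σ ≈ 5.51 nC/cm²

A = 0.154 × 0.139 m² = 2.14×10⁻² m².
C = κε₀A/d = 9.74 × 8.85×10⁻¹² × 2.14×10⁻² / 2.80×10⁻³ = 6.59×10⁻¹⁰ F.
σ = Q/A = CV/A = 6.59×10⁻¹⁰ × 1790 / 2.14×10⁻² = 5.51×10⁻⁵ C/m².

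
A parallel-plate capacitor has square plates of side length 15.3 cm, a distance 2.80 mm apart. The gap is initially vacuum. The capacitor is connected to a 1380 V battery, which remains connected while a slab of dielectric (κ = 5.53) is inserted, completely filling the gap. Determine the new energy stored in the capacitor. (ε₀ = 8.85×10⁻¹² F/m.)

A = (15.3 cm)² = 2.34×10⁻² m².
Initially C₁ = ε₀A/d = 8.85×10⁻¹² × 2.34×10⁻² / 2.80×10⁻³ = 7.40×10⁻¹¹ F.
U₁ = 7.05×10⁻⁵ J.
Battery connected ⇒ V is held fixed. C₂ = 5.53 C₁ and U = ½CV², so U₂/U₁ = C₂/C₁ = 5.53.
U₂ = 5.53 × 7.05×10⁻⁵ = 3.90×10⁻⁴ J.

U ≈ 390 μJ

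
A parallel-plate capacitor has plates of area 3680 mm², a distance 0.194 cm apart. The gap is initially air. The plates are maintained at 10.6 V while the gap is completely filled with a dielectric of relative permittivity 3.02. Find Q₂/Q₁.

Battery connected ⇒ V is held fixed.
C₂ = 3.02 C₁ and Q = CV, so Q₂/Q₁ = C₂/C₁ = 3.02.

3.02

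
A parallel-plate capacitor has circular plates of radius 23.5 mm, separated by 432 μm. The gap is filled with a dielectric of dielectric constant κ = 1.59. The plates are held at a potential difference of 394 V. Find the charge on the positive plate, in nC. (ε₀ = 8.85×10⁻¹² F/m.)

A = π(23.5 mm)² = 1.73×10⁻³ m².
C = κε₀A/d = 1.59 × 8.85×10⁻¹² × 1.73×10⁻³ / 4.32×10⁻⁴ = 5.65×10⁻¹¹ F.
Q = CV = 5.65×10⁻¹¹ × 394 = 2.23×10⁻⁸ C.

Q ≈ 22.3 nC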